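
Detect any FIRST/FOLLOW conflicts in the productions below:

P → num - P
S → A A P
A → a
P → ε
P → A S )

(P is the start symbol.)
No FIRST/FOLLOW conflicts.

A FIRST/FOLLOW conflict occurs when a non-terminal N has a nullable alternative N → β (β ⇒* ε) and another alternative N → α with FIRST(α) ∩ FOLLOW(N) ≠ ∅: on such a lookahead the parser cannot decide between expanding α and letting N vanish via β.

Nullable non-terminals: P.
FIRST sets used below: FIRST(A) = { 'a' }

P: nullable alternative(s) P → ε; FOLLOW(P) = { $, ')' }
  P → num - P: FIRST \ {ε} = { 'num' } — disjoint from FOLLOW(P)
  P → ε: FIRST \ {ε} = { } — this is the only nullable alternative, skip
  P → A S ): FIRST \ {ε} = { 'a' } — disjoint from FOLLOW(P)

A, S have no nullable alternative, so no FIRST/FOLLOW check is needed there.

No FIRST/FOLLOW conflicts found.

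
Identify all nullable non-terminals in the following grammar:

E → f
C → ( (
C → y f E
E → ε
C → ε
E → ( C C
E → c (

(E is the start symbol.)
{ 'C', 'E' }

A non-terminal is nullable if it can derive ε (the empty string): either it has an ε-production, or it has a production whose right-hand side consists entirely of nullable non-terminals.

ε-productions: E → ε, C → ε
So E, C are immediately nullable.
Every non-terminal is now nullable.
Nullable = { 'C', 'E' }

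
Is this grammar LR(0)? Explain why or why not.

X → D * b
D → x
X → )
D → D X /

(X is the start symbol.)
Yes, the grammar is LR(0)

Augment with X' → X and build the canonical LR(0) collection (I0 = CLOSURE({[X' → . X]}), then GOTO on every symbol after a dot until no new states appear). It has 9 states:
  I0: { [D → . D X /], [D → . x], [X → . )], [X → . D * b], [X' → . X] }  — shift
  I1: { [X → ) .] }  — reduce
  I2: { [D → . D X /], [D → . x], [D → D . X /], [X → . )], [X → . D * b], [X → D . * b] }  — shift
  I3: { [X' → X .] }  — accept
  I4: { [D → x .] }  — reduce
  I5: { [X → D * . b] }  — shift
  I6: { [D → D X . /] }  — shift
  I7: { [D → D X / .] }  — reduce
  I8: { [X → D * b .] }  — reduce

Every state is either a pure shift/goto state or contains exactly one complete item and nothing to shift — no conflicts. The grammar is LR(0).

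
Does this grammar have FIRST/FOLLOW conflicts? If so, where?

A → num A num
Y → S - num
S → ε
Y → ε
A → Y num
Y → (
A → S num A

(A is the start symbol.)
No FIRST/FOLLOW conflicts.

A FIRST/FOLLOW conflict occurs when a non-terminal N has a nullable alternative N → β (β ⇒* ε) and another alternative N → α with FIRST(α) ∩ FOLLOW(N) ≠ ∅: on such a lookahead the parser cannot decide between expanding α and letting N vanish via β.

Nullable non-terminals: S, Y.
FIRST sets used below: FIRST(S) = { ε }
S has a nullable alternative but only one production, so nothing to check.

Y: nullable alternative(s) Y → ε; FOLLOW(Y) = { 'num' }
  Y → S - num: FIRST \ {ε} = { '-' } — disjoint from FOLLOW(Y)
  Y → ε: FIRST \ {ε} = { } — this is the only nullable alternative, skip
  Y → (: FIRST \ {ε} = { '(' } — disjoint from FOLLOW(Y)

A has no nullable alternative, so no FIRST/FOLLOW check is needed there.

No FIRST/FOLLOW conflicts found.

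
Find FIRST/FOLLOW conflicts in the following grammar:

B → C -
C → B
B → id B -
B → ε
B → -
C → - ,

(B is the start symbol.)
A FIRST/FOLLOW conflict occurs when a non-terminal N has a nullable alternative N → β (β ⇒* ε) and another alternative N → α with FIRST(α) ∩ FOLLOW(N) ≠ ∅: on such a lookahead the parser cannot decide between expanding α and letting N vanish via β.

Nullable non-terminals: B, C.
FIRST sets used below: FIRST(C) = { '-', 'id', ε }, FIRST(B) = { '-', 'id', ε }

B: nullable alternative(s) B → ε; FOLLOW(B) = { $, '-' }
  B → C -: FIRST \ {ε} = { '-', 'id' } — overlaps FOLLOW(B) on { '-' }: CONFLICT
  B → id B -: FIRST \ {ε} = { 'id' } — disjoint from FOLLOW(B)
  B → ε: FIRST \ {ε} = { } — this is the only nullable alternative, skip
  B → -: FIRST \ {ε} = { '-' } — overlaps FOLLOW(B) on { '-' }: CONFLICT

C: nullable alternative(s) C → B; FOLLOW(C) = { '-' }
  C → B: FIRST \ {ε} = { '-', 'id' } — this is the only nullable alternative, skip
  C → - ,: FIRST \ {ε} = { '-' } — overlaps FOLLOW(C) on { '-' }: CONFLICT

So the grammar has 3 FIRST/FOLLOW conflicts (marked CONFLICT above).

Answer: Yes. B → C '-' with FOLLOW(B) on { '-' }; B → '-' with FOLLOW(B) on { '-' }; C → '-' ',' with FOLLOW(C) on { '-' }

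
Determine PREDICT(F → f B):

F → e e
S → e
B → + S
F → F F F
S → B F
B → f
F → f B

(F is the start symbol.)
{ 'f' }

PREDICT(F → f B) = (FIRST(RHS) \ {ε}) ∪ (FOLLOW(F) if ε ∈ FIRST(RHS), i.e. RHS ⇒* ε)
FIRST(f B) = { 'f' }
ε ∉ FIRST(f B), so FOLLOW(F) is not added.
PREDICT(F → f B) = { 'f' }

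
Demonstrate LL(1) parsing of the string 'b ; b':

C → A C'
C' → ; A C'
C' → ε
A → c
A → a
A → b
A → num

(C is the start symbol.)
LL(1) parsing maintains a stack (initially the start symbol over $) and the input. At each step: if the stack top is a terminal, match it against the current input token; if it is a non-terminal N, replace it with the RHS of M[N, lookahead] (the unique production whose predict set contains the lookahead).

Stack is shown with the top on the left.

Stack     Input    Action
-------------------------
C $       b ; b $  output C → A C'
A C' $    b ; b $  output A → b
b C' $    b ; b $  match 'b'
C' $      ; b $    output C' → ; A C'
; A C' $  ; b $    match ';'
A C' $    b $      output A → b
b C' $    b $      match 'b'
C' $      $        output C' → ε
$         $        accept

The string is accepted.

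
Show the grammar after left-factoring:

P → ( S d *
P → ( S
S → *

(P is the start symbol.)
P → ( S P'
P' → d *
P' → ε
S → *

Left-factoring transforms A → αβ₁ | αβ₂ into A → αA' and A' → β₁ | β₂
(α is the longest common prefix among the alternatives). Repeat until
no nonterminal has two alternatives with a common prefix.

Round 1: P has alternatives sharing prefix '( S'. Introduce P': P → ( S P'
  Add: P' → d *
  Add: P' → ε

No remaining common prefixes — done.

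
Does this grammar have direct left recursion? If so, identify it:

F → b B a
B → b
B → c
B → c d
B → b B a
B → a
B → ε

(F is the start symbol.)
Direct left recursion occurs when N → N α for some non-terminal N (the right-hand side begins with the left-hand side itself).

F → b B a: starts with b
B → b: starts with b
B → c: starts with c
B → c d: starts with c
B → b B a: starts with b
B → a: starts with a
B → ε: starts with ε

No direct left recursion found.

Answer: No direct left recursion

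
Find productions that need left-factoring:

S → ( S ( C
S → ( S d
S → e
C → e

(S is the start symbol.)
Left-factoring is needed when two productions for the same non-terminal
share a common prefix on the right-hand side.

Productions for S:
  S → ( S ( C
  S → ( S d
  S → e

Found common prefix '( S' in productions for S

Answer: Yes, S has productions with common prefix '( S'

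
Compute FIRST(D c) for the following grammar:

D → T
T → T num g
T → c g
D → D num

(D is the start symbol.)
{ 'c' }

FIRST sets of the non-terminals involved (from the grammar, by fixed-point iteration):
  FIRST(D) = { 'c' }

To compute FIRST(D c), process the symbols left to right:
Symbol D is a non-terminal. Add FIRST(D) \ {ε} = { 'c' }
D is not nullable (ε ∉ FIRST(D)), so stop here.
FIRST(D c) = { 'c' }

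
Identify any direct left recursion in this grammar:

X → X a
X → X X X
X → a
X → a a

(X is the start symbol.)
X → X a: LEFT RECURSIVE (starts with X)
X → X X X: LEFT RECURSIVE (starts with X)
X → a: starts with a
X → a a: starts with a

The grammar has direct left recursion on: X.

Answer: Yes, X is left-recursive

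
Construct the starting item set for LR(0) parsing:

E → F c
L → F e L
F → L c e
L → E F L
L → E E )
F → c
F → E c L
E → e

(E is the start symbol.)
{ [E → . F c], [E → . e], [E' → . E], [F → . E c L], [F → . L c e], [F → . c], [L → . E E )], [L → . E F L], [L → . F e L] }

First, augment the grammar with E' → E
I₀ = CLOSURE({ [E' → . E] }):
  [E' → . E] has the dot before E: add [E → . F c], [E → . e]
  [E → . F c] has the dot before F: add [F → . L c e], [F → . c], [F → . E c L]
  [F → . L c e] has the dot before L: add [L → . F e L], [L → . E F L], [L → . E E )]
No further items can be added.

I₀ = { [E → . F c], [E → . e], [E' → . E], [F → . E c L], [F → . L c e], [F → . c], [L → . E E )], [L → . E F L], [L → . F e L] }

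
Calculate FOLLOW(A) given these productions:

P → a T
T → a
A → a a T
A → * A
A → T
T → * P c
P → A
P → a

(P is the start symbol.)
To compute FOLLOW(A), find every occurrence of A on a right-hand side N → α A β: add FIRST(β) \ {ε}, and if β is empty or nullable also add FOLLOW(N). Iterate to a fixed point.

In A → * A: A is at the end; this adds FOLLOW(A) to itself — nothing new
In P → A: A is at the end, add FOLLOW(P)

The FOLLOW sets referred to above (computed the same way, to a fixed point):
  FOLLOW(P) = { $, 'c' }

Taking the union: FOLLOW(A) = { $, 'c' }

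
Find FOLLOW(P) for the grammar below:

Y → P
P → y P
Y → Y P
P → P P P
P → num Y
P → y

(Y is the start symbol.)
To compute FOLLOW(P), find every occurrence of P on a right-hand side N → α P β: add FIRST(β) \ {ε}, and if β is empty or nullable also add FOLLOW(N). Iterate to a fixed point.

In Y → P: P is at the end, add FOLLOW(Y)
In P → y P: P is at the end; this adds FOLLOW(P) to itself — nothing new
In Y → Y P: P is at the end, add FOLLOW(Y)
In P → P P P: P is followed by P P, add FIRST(P P) \ {ε} = { 'num', 'y' }
In P → P P P: P is followed by P, add FIRST(P) \ {ε} = { 'num', 'y' }
In P → P P P: P is at the end; this adds FOLLOW(P) to itself — nothing new

The FOLLOW sets referred to above (computed the same way, to a fixed point):
  FOLLOW(Y) = { $, 'num', 'y' }

Taking the union: FOLLOW(P) = { $, 'num', 'y' }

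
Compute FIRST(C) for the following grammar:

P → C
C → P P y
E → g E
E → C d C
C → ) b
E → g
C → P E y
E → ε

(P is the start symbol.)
{ ')' }

FIRST sets of the other non-terminals involved (by the same procedure, iterated to a fixed point):
  FIRST(P) = { ')' }

From C → P P y:
  - P is a non-terminal: add FIRST(P) \ {ε} = { ')' }
    P is not nullable, so stop
From C → ) b:
  - ')' is a terminal: add ')' and stop
From C → P E y:
  - P is a non-terminal: add FIRST(P) \ {ε} = { ')' }
    P is not nullable, so stop

Collecting: FIRST(C) = { ')' }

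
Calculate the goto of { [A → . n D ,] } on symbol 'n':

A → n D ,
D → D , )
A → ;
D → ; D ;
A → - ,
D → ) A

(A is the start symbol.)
GOTO(I, 'n') = CLOSURE({ [A → αX.β] : [A → α.Xβ] ∈ I, X = 'n' })

Items with dot before 'n', with the dot advanced:
  [A → . n D ,] → [A → n . D ,]
Closure of the advanced items:
  [A → n . D ,] has the dot before D: add [D → . D , )], [D → . ; D ;], [D → . ) A]

GOTO = { [A → n . D ,], [D → . ) A], [D → . ; D ;], [D → . D , )] }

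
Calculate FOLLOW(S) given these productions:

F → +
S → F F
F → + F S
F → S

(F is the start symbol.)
{ $, '+' }

To compute FOLLOW(S), find every occurrence of S on a right-hand side N → α S β: add FIRST(β) \ {ε}, and if β is empty or nullable also add FOLLOW(N). Iterate to a fixed point.

In F → + F S: S is at the end, add FOLLOW(F)
In F → S: S is at the end, add FOLLOW(F)

The FOLLOW sets referred to above (computed the same way, to a fixed point):
  FOLLOW(F) = { $, '+' }

Taking the union: FOLLOW(S) = { $, '+' }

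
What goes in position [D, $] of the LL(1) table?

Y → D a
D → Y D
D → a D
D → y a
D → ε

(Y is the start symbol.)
Empty (error entry)

To find M[D, $], we find productions for D where $ is in the predict set (PREDICT(N → α) = (FIRST(α) \ {ε}) ∪ (FOLLOW(N) if α ⇒* ε)).

Relevant sets:
  FIRST(Y) = { 'a', 'y' }
  FOLLOW(D) = { 'a' }

D → Y D: PREDICT = { 'a', 'y' }
D → a D: PREDICT = { 'a' }
D → y a: PREDICT = { 'y' }
D → ε: PREDICT = { 'a' }

M[D, $] is empty (no production applies)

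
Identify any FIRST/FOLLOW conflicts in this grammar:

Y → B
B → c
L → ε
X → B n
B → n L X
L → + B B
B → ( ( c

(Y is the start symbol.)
No FIRST/FOLLOW conflicts.

A FIRST/FOLLOW conflict occurs when a non-terminal N has a nullable alternative N → β (β ⇒* ε) and another alternative N → α with FIRST(α) ∩ FOLLOW(N) ≠ ∅: on such a lookahead the parser cannot decide between expanding α and letting N vanish via β.

Nullable non-terminals: L.

L: nullable alternative(s) L → ε; FOLLOW(L) = { '(', 'c', 'n' }
  L → ε: FIRST \ {ε} = { } — this is the only nullable alternative, skip
  L → + B B: FIRST \ {ε} = { '+' } — disjoint from FOLLOW(L)

B, X, Y have no nullable alternative, so no FIRST/FOLLOW check is needed there.

No FIRST/FOLLOW conflicts found.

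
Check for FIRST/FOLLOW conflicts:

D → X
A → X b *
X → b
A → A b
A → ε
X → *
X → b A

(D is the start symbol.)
Yes. A → X b '*' with FOLLOW(A) on { 'b' }; A → A b with FOLLOW(A) on { 'b' }

A FIRST/FOLLOW conflict occurs when a non-terminal N has a nullable alternative N → β (β ⇒* ε) and another alternative N → α with FIRST(α) ∩ FOLLOW(N) ≠ ∅: on such a lookahead the parser cannot decide between expanding α and letting N vanish via β.

Nullable non-terminals: A.
FIRST sets used below: FIRST(X) = { '*', 'b' }, FIRST(A) = { '*', 'b', ε }

A: nullable alternative(s) A → ε; FOLLOW(A) = { $, 'b' }
  A → X b *: FIRST \ {ε} = { '*', 'b' } — overlaps FOLLOW(A) on { 'b' }: CONFLICT
  A → A b: FIRST \ {ε} = { '*', 'b' } — overlaps FOLLOW(A) on { 'b' }: CONFLICT
  A → ε: FIRST \ {ε} = { } — this is the only nullable alternative, skip

D, X have no nullable alternative, so no FIRST/FOLLOW check is needed there.

So the grammar has 2 FIRST/FOLLOW conflicts (marked CONFLICT above).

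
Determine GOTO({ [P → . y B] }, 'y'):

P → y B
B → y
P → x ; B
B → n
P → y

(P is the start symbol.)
GOTO(I, 'y') = CLOSURE({ [A → αX.β] : [A → α.Xβ] ∈ I, X = 'y' })

Items with dot before 'y', with the dot advanced:
  [P → . y B] → [P → y . B]
Closure of the advanced items:
  [P → y . B] has the dot before B: add [B → . y], [B → . n]

GOTO = { [B → . n], [B → . y], [P → y . B] }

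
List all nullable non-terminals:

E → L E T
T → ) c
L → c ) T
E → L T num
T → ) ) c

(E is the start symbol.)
A non-terminal is nullable if it can derive ε (the empty string): either it has an ε-production, or it has a production whose right-hand side consists entirely of nullable non-terminals.

There are no ε-productions, so no non-terminal can derive ε.
No non-terminals are nullable.

Answer: None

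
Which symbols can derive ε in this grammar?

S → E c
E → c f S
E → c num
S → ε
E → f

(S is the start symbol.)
{ 'S' }

ε-productions: S → ε
So S is immediately nullable.
No further non-terminal can be added: every production for the remaining non-terminals contains a terminal or a non-nullable non-terminal.
Nullable = { 'S' }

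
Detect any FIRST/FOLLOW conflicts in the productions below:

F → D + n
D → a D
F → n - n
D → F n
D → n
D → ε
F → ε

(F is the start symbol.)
A FIRST/FOLLOW conflict occurs when a non-terminal N has a nullable alternative N → β (β ⇒* ε) and another alternative N → α with FIRST(α) ∩ FOLLOW(N) ≠ ∅: on such a lookahead the parser cannot decide between expanding α and letting N vanish via β.

Nullable non-terminals: D, F.
FIRST sets used below: FIRST(F) = { '+', 'a', 'n', ε }, FIRST(D) = { '+', 'a', 'n', ε }

D: nullable alternative(s) D → ε; FOLLOW(D) = { '+' }
  D → a D: FIRST \ {ε} = { 'a' } — disjoint from FOLLOW(D)
  D → F n: FIRST \ {ε} = { '+', 'a', 'n' } — overlaps FOLLOW(D) on { '+' }: CONFLICT
  D → n: FIRST \ {ε} = { 'n' } — disjoint from FOLLOW(D)
  D → ε: FIRST \ {ε} = { } — this is the only nullable alternative, skip

F: nullable alternative(s) F → ε; FOLLOW(F) = { $, 'n' }
  F → D + n: FIRST \ {ε} = { '+', 'a', 'n' } — overlaps FOLLOW(F) on { 'n' }: CONFLICT
  F → n - n: FIRST \ {ε} = { 'n' } — overlaps FOLLOW(F) on { 'n' }: CONFLICT
  F → ε: FIRST \ {ε} = { } — this is the only nullable alternative, skip

So the grammar has 3 FIRST/FOLLOW conflicts (marked CONFLICT above).

Answer: Yes. F → D '+' n with FOLLOW(F) on { 'n' }; F → n '-' n with FOLLOW(F) on { 'n' }; D → F n with FOLLOW(D) on { '+' }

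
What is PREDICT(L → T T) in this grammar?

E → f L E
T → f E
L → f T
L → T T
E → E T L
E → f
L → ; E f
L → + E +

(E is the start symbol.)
{ 'f' }

PREDICT(L → T T) = (FIRST(RHS) \ {ε}) ∪ (FOLLOW(L) if ε ∈ FIRST(RHS), i.e. RHS ⇒* ε)
FIRST(T) = { 'f' }
FIRST(T T) = { 'f' }
ε ∉ FIRST(T T), so FOLLOW(L) is not added.
PREDICT(L → T T) = { 'f' }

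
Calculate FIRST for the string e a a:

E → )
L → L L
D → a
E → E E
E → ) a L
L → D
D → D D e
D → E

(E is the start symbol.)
{ 'e' }

To compute FIRST(e a a), process the symbols left to right:
Symbol e is a terminal. Add 'e' and stop.
FIRST(e a a) = { 'e' }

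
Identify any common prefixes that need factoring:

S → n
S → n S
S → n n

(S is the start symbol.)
Yes, S has productions with common prefix 'n'

Left-factoring is needed when two productions for the same non-terminal
share a common prefix on the right-hand side.

Productions for S:
  S → n
  S → n S
  S → n n

Found common prefix 'n' in productions for S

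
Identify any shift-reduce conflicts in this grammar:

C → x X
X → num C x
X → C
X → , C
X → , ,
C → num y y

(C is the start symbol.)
Augment with C' → C and build the canonical LR(0) collection (I0 = CLOSURE({[C' → . C]}), then GOTO on every symbol after a dot until no new states appear). It has 14 states:
  I0: { [C → . num y y], [C → . x X], [C' → . C] }  — shift
  I1: { [C' → C .] }  — accept
  I2: { [C → num . y y] }  — shift
  I3: { [C → . num y y], [C → . x X], [C → x . X], [X → . , ,], [X → . , C], [X → . C], [X → . num C x] }  — shift
  I4: { [C → . num y y], [C → . x X], [X → , . ,], [X → , . C] }  — shift
  I5: { [X → C .] }  — reduce
  I6: { [C → x X .] }  — reduce
  I7: { [C → . num y y], [C → . x X], [C → num . y y], [X → num . C x] }  — shift
  I8: { [X → num C . x] }  — shift
  I9: { [C → num y . y] }  — shift
  I10: { [C → num y y .] }  — reduce
  I11: { [X → num C x .] }  — reduce
  I12: { [X → , , .] }  — reduce
  I13: { [X → , C .] }  — reduce

No state contains both a complete item and a shift item.

Answer: No shift-reduce conflicts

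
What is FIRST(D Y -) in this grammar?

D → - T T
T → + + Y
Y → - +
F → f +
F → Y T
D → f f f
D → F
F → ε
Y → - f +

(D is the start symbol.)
FIRST sets of the non-terminals involved (from the grammar, by fixed-point iteration):
  FIRST(D) = { '-', 'f', ε }
  FIRST(Y) = { '-' }

To compute FIRST(D Y -), process the symbols left to right:
Symbol D is a non-terminal. Add FIRST(D) \ {ε} = { '-', 'f' }
D is nullable (ε ∈ FIRST(D)), continue to the next symbol.
Symbol Y is a non-terminal. Add FIRST(Y) \ {ε} = { '-' }
Y is not nullable (ε ∉ FIRST(Y)), so stop here.
FIRST(D Y -) = { '-', 'f' }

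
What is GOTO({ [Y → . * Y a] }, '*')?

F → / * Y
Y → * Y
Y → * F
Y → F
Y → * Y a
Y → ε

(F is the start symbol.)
GOTO(I, '*') = CLOSURE({ [A → αX.β] : [A → α.Xβ] ∈ I, X = '*' })

Items with dot before '*', with the dot advanced:
  [Y → . * Y a] → [Y → * . Y a]
Closure of the advanced items:
  [Y → * . Y a] has the dot before Y: add [Y → . * Y], [Y → . * F], [Y → . F], [Y → . * Y a], [Y → .]
  [Y → . F] has the dot before F: add [F → . / * Y]

GOTO = { [F → . / * Y], [Y → * . Y a], [Y → . * F], [Y → . * Y a], [Y → . * Y], [Y → . F], [Y → .] }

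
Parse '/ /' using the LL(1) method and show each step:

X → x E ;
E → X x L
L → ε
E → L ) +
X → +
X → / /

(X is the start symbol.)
LL(1) parsing maintains a stack (initially the start symbol over $) and the input. At each step: if the stack top is a terminal, match it against the current input token; if it is a non-terminal N, replace it with the RHS of M[N, lookahead] (the unique production whose predict set contains the lookahead).

Stack is shown with the top on the left.

Stack  Input  Action
--------------------
X $    / / $  output X → / /
/ / $  / / $  match '/'
/ $    / $    match '/'
$      $      accept

The string is accepted.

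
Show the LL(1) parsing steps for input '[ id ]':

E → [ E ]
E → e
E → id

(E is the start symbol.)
LL(1) parsing maintains a stack (initially the start symbol over $) and the input. At each step: if the stack top is a terminal, match it against the current input token; if it is a non-terminal N, replace it with the RHS of M[N, lookahead] (the unique production whose predict set contains the lookahead).

Stack is shown with the top on the left.

Stack    Input     Action
-------------------------
E $      [ id ] $  output E → [ E ]
[ E ] $  [ id ] $  match '['
E ] $    id ] $    output E → id
id ] $   id ] $    match 'id'
] $      ] $       match ']'
$        $         accept

The string is accepted.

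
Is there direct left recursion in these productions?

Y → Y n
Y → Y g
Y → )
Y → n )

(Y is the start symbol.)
Direct left recursion occurs when N → N α for some non-terminal N (the right-hand side begins with the left-hand side itself).

Y → Y n: LEFT RECURSIVE (starts with Y)
Y → Y g: LEFT RECURSIVE (starts with Y)
Y → ): starts with ')'
Y → n ): starts with n

The grammar has direct left recursion on: Y.

Answer: Yes, Y is left-recursive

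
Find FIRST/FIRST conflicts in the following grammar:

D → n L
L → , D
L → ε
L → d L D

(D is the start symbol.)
No FIRST/FIRST conflicts.

Productions for L:
  L → , D: FIRST = { ',' }
  L → ε: FIRST = { ε }
  L → d L D: FIRST = { 'd' }
D has only one production, so no FIRST/FIRST conflict is possible there.

All alternatives of each non-terminal have pairwise disjoint FIRST sets.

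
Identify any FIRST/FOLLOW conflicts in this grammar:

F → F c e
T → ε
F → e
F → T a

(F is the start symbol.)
A FIRST/FOLLOW conflict occurs when a non-terminal N has a nullable alternative N → β (β ⇒* ε) and another alternative N → α with FIRST(α) ∩ FOLLOW(N) ≠ ∅: on such a lookahead the parser cannot decide between expanding α and letting N vanish via β.

Nullable non-terminals: T.
T has a nullable alternative but only one production, so nothing to check.

F has no nullable alternative, so no FIRST/FOLLOW check is needed there.

No FIRST/FOLLOW conflicts found.

Answer: No FIRST/FOLLOW conflicts.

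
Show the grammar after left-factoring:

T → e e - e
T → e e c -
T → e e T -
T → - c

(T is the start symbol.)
Left-factoring transforms A → αβ₁ | αβ₂ into A → αA' and A' → β₁ | β₂
(α is the longest common prefix among the alternatives). Repeat until
no nonterminal has two alternatives with a common prefix.

Round 1: T has alternatives sharing prefix 'e e'. Introduce T': T → e e T'
  Add: T' → - e
  Add: T' → c -
  Add: T' → T -

No remaining common prefixes — done.

Resulting grammar:
T → e e T'
T' → - e
T' → c -
T' → T -
T → - c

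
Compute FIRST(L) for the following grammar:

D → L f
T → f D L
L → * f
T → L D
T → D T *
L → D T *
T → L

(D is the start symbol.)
{ '*' }

To compute FIRST(L), examine every production with L on the left-hand side, reading each right-hand side left to right until a non-nullable symbol is reached.

FIRST sets of the other non-terminals involved (by the same procedure, iterated to a fixed point):
  FIRST(D) = { '*' }

From L → * f:
  - '*' is a terminal: add '*' and stop
From L → D T *:
  - D is a non-terminal: add FIRST(D) \ {ε} = { '*' }
    D is not nullable, so stop

Collecting: FIRST(L) = { '*' }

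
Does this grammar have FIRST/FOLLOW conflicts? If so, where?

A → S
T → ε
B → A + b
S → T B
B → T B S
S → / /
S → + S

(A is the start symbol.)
Nullable non-terminals: T.
T has a nullable alternative but only one production, so nothing to check.

A, B, S have no nullable alternative, so no FIRST/FOLLOW check is needed there.

No FIRST/FOLLOW conflicts found.

Answer: No FIRST/FOLLOW conflicts.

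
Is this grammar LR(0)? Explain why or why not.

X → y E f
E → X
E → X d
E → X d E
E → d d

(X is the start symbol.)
Augment with X' → X and build the canonical LR(0) collection (I0 = CLOSURE({[X' → . X]}), then GOTO on every symbol after a dot until no new states appear). It has 10 states:
  I0: { [X → . y E f], [X' → . X] }  — shift
  I1: { [X' → X .] }  — accept
  I2: { [E → . X d E], [E → . X d], [E → . X], [E → . d d], [X → . y E f], [X → y . E f] }  — shift
  I3: { [X → y E . f] }  — shift
  I4: { [E → X . d E], [E → X . d], [E → X .] }  — shift, reduce
  I5: { [E → d . d] }  — shift
  I6: { [E → d d .] }  — reduce
  I7: { [E → . X d E], [E → . X d], [E → . X], [E → . d d], [E → X d . E], [E → X d .], [X → . y E f] }  — shift, reduce
  I8: { [E → X d E .] }  — reduce
  I9: { [X → y E f .] }  — reduce

Conflict in state I4:
  Shift-reduce conflict between [E → X .] and [E → X . d]
So the grammar is NOT LR(0).

Answer: No. Shift-reduce conflict between [E → X .] and [E → X . d]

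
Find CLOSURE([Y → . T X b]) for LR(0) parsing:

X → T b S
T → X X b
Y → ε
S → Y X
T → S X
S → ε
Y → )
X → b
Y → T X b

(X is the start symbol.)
To compute CLOSURE, for each item [A → α.Bβ] where B is a non-terminal, add [B → .γ] for all productions B → γ; repeat for the newly added items until nothing changes.

Start with: [Y → . T X b]
  [Y → . T X b] has the dot before T: add [T → . X X b], [T → . S X]
  [T → . X X b] has the dot before X: add [X → . T b S], [X → . b]
  [T → . S X] has the dot before S: add [S → . Y X], [S → .]
  [S → . Y X] has the dot before Y: add [Y → .], [Y → . )]
No further items can be added.

CLOSURE = { [S → . Y X], [S → .], [T → . S X], [T → . X X b], [X → . T b S], [X → . b], [Y → . )], [Y → . T X b], [Y → .] }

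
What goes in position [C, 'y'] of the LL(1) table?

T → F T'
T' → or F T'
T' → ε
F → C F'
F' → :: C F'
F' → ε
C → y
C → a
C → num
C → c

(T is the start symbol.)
To find M[C, 'y'], we find productions for C where 'y' is in the predict set (PREDICT(N → α) = (FIRST(α) \ {ε}) ∪ (FOLLOW(N) if α ⇒* ε)).

C → y: PREDICT = { 'y' }
  'y' is in predict set, so this production goes in M[C, 'y']
C → a: PREDICT = { 'a' }
C → num: PREDICT = { 'num' }
C → c: PREDICT = { 'c' }

M[C, 'y'] = C → y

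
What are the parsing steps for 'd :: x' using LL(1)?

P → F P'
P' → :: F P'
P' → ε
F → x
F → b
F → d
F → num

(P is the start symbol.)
Stack is shown with the top on the left.

Stack      Input     Action
---------------------------
P $        d :: x $  output P → F P'
F P' $     d :: x $  output F → d
d P' $     d :: x $  match 'd'
P' $       :: x $    output P' → :: F P'
:: F P' $  :: x $    match '::'
F P' $     x $       output F → x
x P' $     x $       match 'x'
P' $       $         output P' → ε
$          $         accept

The string is accepted.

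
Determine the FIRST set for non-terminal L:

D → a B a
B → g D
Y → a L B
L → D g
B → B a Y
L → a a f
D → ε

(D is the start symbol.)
To compute FIRST(L), examine every production with L on the left-hand side, reading each right-hand side left to right until a non-nullable symbol is reached.

FIRST sets of the other non-terminals involved (by the same procedure, iterated to a fixed point):
  FIRST(D) = { 'a', ε }

From L → D g:
  - D is a non-terminal: add FIRST(D) \ {ε} = { 'a' }
    D is nullable, so continue to the next symbol
  - g is a terminal: add 'g' and stop
From L → a a f:
  - a is a terminal: add 'a' and stop

Collecting: FIRST(L) = { 'a', 'g' }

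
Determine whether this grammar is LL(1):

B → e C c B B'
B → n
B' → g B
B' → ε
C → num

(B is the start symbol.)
A grammar is LL(1) if for each non-terminal N with multiple productions, the predict sets of those productions are pairwise disjoint, where PREDICT(N → α) = (FIRST(α) \ {ε}) ∪ (FOLLOW(N) if α ⇒* ε).

Relevant sets:
  FOLLOW(B') = { $, 'g' }

For B:
  PREDICT(B → e C c B B') = { 'e' }
  PREDICT(B → n) = { 'n' }
For B':
  PREDICT(B' → g B) = { 'g' }
  PREDICT(B' → ε) = { $, 'g' }
C has a single production, so nothing to check there.

Conflict found: Predict set conflict for B': { 'g' }
The grammar is NOT LL(1).

Answer: No. Predict set conflict for B': { 'g' }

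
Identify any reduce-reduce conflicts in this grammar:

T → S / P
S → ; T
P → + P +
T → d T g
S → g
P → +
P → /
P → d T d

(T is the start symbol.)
A reduce-reduce conflict occurs when an LR(0) state has two complete items [A → α .] and [B → β .] — both call for a reduction, and with no lookahead the parser cannot choose between them.

Augment with T' → T and build the canonical LR(0) collection (I0 = CLOSURE({[T' → . T]}), then GOTO on every symbol after a dot until no new states appear). It has 18 states:
  I0: { [S → . ; T], [S → . g], [T → . S / P], [T → . d T g], [T' → . T] }  — shift
  I1: { [S → . ; T], [S → . g], [S → ; . T], [T → . S / P], [T → . d T g] }  — shift
  I2: { [T → S . / P] }  — shift
  I3: { [T' → T .] }  — accept
  I4: { [S → . ; T], [S → . g], [T → . S / P], [T → . d T g], [T → d . T g] }  — shift
  I5: { [S → g .] }  — reduce
  I6: { [T → d T . g] }  — shift
  I7: { [T → d T g .] }  — reduce
  I8: { [P → . + P +], [P → . +], [P → . /], [P → . d T d], [T → S / . P] }  — shift
  I9: { [P → + . P +], [P → + .], [P → . + P +], [P → . +], [P → . /], [P → . d T d] }  — shift, reduce
  I10: { [P → / .] }  — reduce
  I11: { [T → S / P .] }  — reduce
  I12: { [P → d . T d], [S → . ; T], [S → . g], [T → . S / P], [T → . d T g] }  — shift
  I13: { [P → d T . d] }  — shift
  I14: { [P → d T d .] }  — reduce
  I15: { [P → + P . +] }  — shift
  I16: { [P → + P + .] }  — reduce
  I17: { [S → ; T .] }  — reduce

No state contains more than one complete item.

Answer: No reduce-reduce conflicts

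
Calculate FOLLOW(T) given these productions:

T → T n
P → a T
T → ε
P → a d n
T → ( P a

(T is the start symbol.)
To compute FOLLOW(T), find every occurrence of T on a right-hand side N → α T β: add FIRST(β) \ {ε}, and if β is empty or nullable also add FOLLOW(N). Iterate to a fixed point.

T is the start symbol, so $ ∈ FOLLOW(T).
In T → T n: T is followed by n, add FIRST(n) \ {ε} = { 'n' }
In P → a T: T is at the end, add FOLLOW(P)

The FOLLOW sets referred to above (computed the same way, to a fixed point):
  FOLLOW(P) = { 'a' }

Taking the union: FOLLOW(T) = { $, 'a', 'n' }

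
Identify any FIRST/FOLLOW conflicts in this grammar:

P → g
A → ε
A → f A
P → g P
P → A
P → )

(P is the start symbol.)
A FIRST/FOLLOW conflict occurs when a non-terminal N has a nullable alternative N → β (β ⇒* ε) and another alternative N → α with FIRST(α) ∩ FOLLOW(N) ≠ ∅: on such a lookahead the parser cannot decide between expanding α and letting N vanish via β.

Nullable non-terminals: A, P.
FIRST sets used below: FIRST(A) = { 'f', ε }

A: nullable alternative(s) A → ε; FOLLOW(A) = { $ }
  A → ε: FIRST \ {ε} = { } — this is the only nullable alternative, skip
  A → f A: FIRST \ {ε} = { 'f' } — disjoint from FOLLOW(A)

P: nullable alternative(s) P → A; FOLLOW(P) = { $ }
  P → g: FIRST \ {ε} = { 'g' } — disjoint from FOLLOW(P)
  P → g P: FIRST \ {ε} = { 'g' } — disjoint from FOLLOW(P)
  P → A: FIRST \ {ε} = { 'f' } — this is the only nullable alternative, skip
  P → ): FIRST \ {ε} = { ')' } — disjoint from FOLLOW(P)

No FIRST/FOLLOW conflicts found.

Answer: No FIRST/FOLLOW conflicts.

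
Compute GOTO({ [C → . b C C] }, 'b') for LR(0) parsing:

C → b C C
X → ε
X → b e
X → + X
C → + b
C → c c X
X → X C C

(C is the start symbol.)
GOTO(I, 'b') = CLOSURE({ [A → αX.β] : [A → α.Xβ] ∈ I, X = 'b' })

Items with dot before 'b', with the dot advanced:
  [C → . b C C] → [C → b . C C]
Closure of the advanced items:
  [C → b . C C] has the dot before C: add [C → . b C C], [C → . + b], [C → . c c X]

GOTO = { [C → . + b], [C → . b C C], [C → . c c X], [C → b . C C] }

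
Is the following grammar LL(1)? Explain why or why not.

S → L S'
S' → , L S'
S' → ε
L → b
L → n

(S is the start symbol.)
Yes, the grammar is LL(1).

A grammar is LL(1) if for each non-terminal N with multiple productions, the predict sets of those productions are pairwise disjoint, where PREDICT(N → α) = (FIRST(α) \ {ε}) ∪ (FOLLOW(N) if α ⇒* ε).

Relevant sets:
  FOLLOW(S') = { $ }

For S':
  PREDICT(S' → ',' L S') = { ',' }
  PREDICT(S' → ε) = { $ }
For L:
  PREDICT(L → b) = { 'b' }
  PREDICT(L → n) = { 'n' }
S has a single production, so nothing to check there.

All predict sets are disjoint. The grammar IS LL(1).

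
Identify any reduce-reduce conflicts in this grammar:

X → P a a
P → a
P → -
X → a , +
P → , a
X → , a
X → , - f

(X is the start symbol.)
Yes — I11: [P → , a .] vs [X → , a .]

Augment with X' → X and build the canonical LR(0) collection (I0 = CLOSURE({[X' → . X]}), then GOTO on every symbol after a dot until no new states appear). It has 13 states:
  I0: { [P → . , a], [P → . -], [P → . a], [X → . , - f], [X → . , a], [X → . P a a], [X → . a , +], [X' → . X] }  — shift
  I1: { [P → , . a], [X → , . - f], [X → , . a] }  — shift
  I2: { [P → - .] }  — reduce
  I3: { [X → P . a a] }  — shift
  I4: { [X' → X .] }  — accept
  I5: { [P → a .], [X → a . , +] }  — shift, reduce
  I6: { [X → a , . +] }  — shift
  I7: { [X → a , + .] }  — reduce
  I8: { [X → P a . a] }  — shift
  I9: { [X → P a a .] }  — reduce
  I10: { [X → , - . f] }  — shift
  I11: { [P → , a .], [X → , a .] }  — 2 reduces
  I12: { [X → , - f .] }  — reduce

I11 contains complete items [P → , a .], [X → , a .] — reduce-reduce conflict.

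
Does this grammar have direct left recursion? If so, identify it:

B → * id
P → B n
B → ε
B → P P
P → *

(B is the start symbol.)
Direct left recursion occurs when N → N α for some non-terminal N (the right-hand side begins with the left-hand side itself).

B → * id: starts with '*'
P → B n: starts with B
B → ε: starts with ε
B → P P: starts with P
P → *: starts with '*'

No direct left recursion found.

Answer: No direct left recursion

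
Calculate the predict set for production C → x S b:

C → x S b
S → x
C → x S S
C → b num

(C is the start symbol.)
PREDICT(C → x S b) = (FIRST(RHS) \ {ε}) ∪ (FOLLOW(C) if ε ∈ FIRST(RHS), i.e. RHS ⇒* ε)
FIRST(x S b) = { 'x' }
ε ∉ FIRST(x S b), so FOLLOW(C) is not added.
PREDICT(C → x S b) = { 'x' }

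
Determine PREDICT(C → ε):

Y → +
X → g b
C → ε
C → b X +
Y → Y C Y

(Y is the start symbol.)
{ '+' }

PREDICT(C → ε) = (FIRST(RHS) \ {ε}) ∪ (FOLLOW(C) if ε ∈ FIRST(RHS), i.e. RHS ⇒* ε)
The right-hand side is ε (FIRST(ε) = { ε }), so the predict set is FOLLOW(C) = { '+' }
PREDICT(C → ε) = { '+' }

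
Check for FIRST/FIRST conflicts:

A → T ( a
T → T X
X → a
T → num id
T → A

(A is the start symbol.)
A FIRST/FIRST conflict occurs when two productions N → α and N → β for the same non-terminal have FIRST(α) ∩ FIRST(β) ≠ ∅ (with ε ∈ FIRST of a nullable right-hand side, so two nullable alternatives also conflict).

FIRST sets of the non-terminals at (or reachable through a nullable prefix from) the front of some alternative:
  FIRST(T) = { 'num' }
  FIRST(A) = { 'num' }

Productions for T:
  T → T X: FIRST = { 'num' }
  T → num id: FIRST = { 'num' }
  T → A: FIRST = { 'num' }
A, X have only one production, so no FIRST/FIRST conflict is possible there.

Conflict for T: T → T X and T → num id
  Overlap: { 'num' }
Conflict for T: T → T X and T → A
  Overlap: { 'num' }
Conflict for T: T → num id and T → A
  Overlap: { 'num' }

Answer: Yes. T → T X / T → num id on { 'num' }; T → T X / T → A on { 'num' }; T → num id / T → A on { 'num' }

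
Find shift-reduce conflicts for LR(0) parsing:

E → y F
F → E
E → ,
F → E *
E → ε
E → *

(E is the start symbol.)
Yes — I0: [E → .] vs [E → . *]; I4: [E → .] vs [E → . *]; I5: [F → E .] vs [F → E . *]

A shift-reduce conflict occurs when an LR(0) state has both:
  - a complete (reduce) item [A → α .] (dot at the end), and
  - a shift item [B → β . c γ] (dot before a terminal).

Augment with E' → E and build the canonical LR(0) collection (I0 = CLOSURE({[E' → . E]}), then GOTO on every symbol after a dot until no new states appear). It has 8 states:
  I0: { [E → . *], [E → . ,], [E → . y F], [E → .], [E' → . E] }  — shift, reduce
  I1: { [E → * .] }  — reduce
  I2: { [E → , .] }  — reduce
  I3: { [E' → E .] }  — accept
  I4: { [E → . *], [E → . ,], [E → . y F], [E → .], [E → y . F], [F → . E *], [F → . E] }  — shift, reduce
  I5: { [F → E . *], [F → E .] }  — shift, reduce
  I6: { [E → y F .] }  — reduce
  I7: { [F → E * .] }  — reduce

I0 contains reduce item [E → .] and shift items [E → . *], [E → . ,], [E → . y F] — shift-reduce conflict.
I4 contains reduce item [E → .] and shift items [E → . *], [E → . ,], [E → . y F] — shift-reduce conflict.
I5 contains reduce item [F → E .] and shift item [F → E . *] — shift-reduce conflict.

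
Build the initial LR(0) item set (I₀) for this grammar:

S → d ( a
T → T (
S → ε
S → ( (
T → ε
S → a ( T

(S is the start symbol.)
First, augment the grammar with S' → S
I₀ = CLOSURE({ [S' → . S] }):
  [S' → . S] has the dot before S: add [S → . d ( a], [S → .], [S → . ( (], [S → . a ( T]
No further items can be added.

I₀ = { [S → . ( (], [S → . a ( T], [S → . d ( a], [S → .], [S' → . S] }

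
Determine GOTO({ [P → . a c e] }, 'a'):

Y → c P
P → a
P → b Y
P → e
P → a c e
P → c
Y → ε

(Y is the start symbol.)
GOTO(I, 'a') = CLOSURE({ [A → αX.β] : [A → α.Xβ] ∈ I, X = 'a' })

Items with dot before 'a', with the dot advanced:
  [P → . a c e] → [P → a . c e]
Closure adds nothing (no advanced item has the dot before a non-terminal).

GOTO = { [P → a . c e] }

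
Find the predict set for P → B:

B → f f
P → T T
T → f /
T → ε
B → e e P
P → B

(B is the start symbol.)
{ 'e', 'f' }

PREDICT(P → B) = (FIRST(RHS) \ {ε}) ∪ (FOLLOW(P) if ε ∈ FIRST(RHS), i.e. RHS ⇒* ε)
FIRST(B) = { 'e', 'f' }
FIRST(B) = { 'e', 'f' }
ε ∉ FIRST(B), so FOLLOW(P) is not added.
PREDICT(P → B) = { 'e', 'f' }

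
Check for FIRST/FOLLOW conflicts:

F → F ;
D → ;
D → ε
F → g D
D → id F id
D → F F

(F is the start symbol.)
A FIRST/FOLLOW conflict occurs when a non-terminal N has a nullable alternative N → β (β ⇒* ε) and another alternative N → α with FIRST(α) ∩ FOLLOW(N) ≠ ∅: on such a lookahead the parser cannot decide between expanding α and letting N vanish via β.

Nullable non-terminals: D.
FIRST sets used below: FIRST(F) = { 'g' }

D: nullable alternative(s) D → ε; FOLLOW(D) = { $, ';', 'g', 'id' }
  D → ;: FIRST \ {ε} = { ';' } — overlaps FOLLOW(D) on { ';' }: CONFLICT
  D → ε: FIRST \ {ε} = { } — this is the only nullable alternative, skip
  D → id F id: FIRST \ {ε} = { 'id' } — overlaps FOLLOW(D) on { 'id' }: CONFLICT
  D → F F: FIRST \ {ε} = { 'g' } — overlaps FOLLOW(D) on { 'g' }: CONFLICT

F has no nullable alternative, so no FIRST/FOLLOW check is needed there.

So the grammar has 3 FIRST/FOLLOW conflicts (marked CONFLICT above).

Answer: Yes. D → ';' with FOLLOW(D) on { ';' }; D → id F id with FOLLOW(D) on { 'id' }; D → F F with FOLLOW(D) on { 'g' }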